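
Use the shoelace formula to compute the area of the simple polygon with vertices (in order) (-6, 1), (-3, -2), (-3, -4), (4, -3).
Area = 16

Shoelace formula: Area = (1/2) |Σ_i (x_i · y_{i+1} − x_{i+1} · y_i)| (indices mod n). Compute each cross term:
  (-6)(-2) − (-3)(1) = 15
  (-3)(-4) − (-3)(-2) = 6
  (-3)(-3) − (4)(-4) = 25
  (4)(1) − (-6)(-3) = -14
Sum = 32, so (signed) Area = 32/2 = 16, |Area| = 16.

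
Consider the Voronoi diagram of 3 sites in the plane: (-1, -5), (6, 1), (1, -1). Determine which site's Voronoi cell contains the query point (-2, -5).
Nearest site = (-1, -5)

The Voronoi cell of site s contains exactly those query points closer to s than to any other site. Compute squared distances from q = (-2, -5) to each site:
  (-1 − -2)² + (-5 − -5)² = 1
  (1 − -2)² + (-1 − -5)² = 25
  (6 − -2)² + (1 − -5)² = 100
Minimum is attained by (-1, -5), so q lies in its Voronoi cell.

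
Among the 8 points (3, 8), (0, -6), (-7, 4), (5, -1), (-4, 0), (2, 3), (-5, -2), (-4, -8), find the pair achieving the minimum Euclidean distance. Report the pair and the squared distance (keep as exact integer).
Pair = ((-4, 0), (-5, -2)); squared distance = 5

Compute all C(8, 2) = 28 pairwise squared distances (x_i − x_j)² + (y_i − y_j)². The minimum is 5, attained by the pair ((-4, 0), (-5, -2)).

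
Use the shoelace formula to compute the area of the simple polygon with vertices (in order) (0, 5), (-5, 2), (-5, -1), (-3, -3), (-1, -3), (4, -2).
Area = 46

Shoelace formula: Area = (1/2) |Σ_i (x_i · y_{i+1} − x_{i+1} · y_i)| (indices mod n). Compute each cross term:
  (0)(2) − (-5)(5) = 25
  (-5)(-1) − (-5)(2) = 15
  (-5)(-3) − (-3)(-1) = 12
  (-3)(-3) − (-1)(-3) = 6
  (-1)(-2) − (4)(-3) = 14
  (4)(5) − (0)(-2) = 20
Sum = 92, so (signed) Area = 92/2 = 46, |Area| = 46.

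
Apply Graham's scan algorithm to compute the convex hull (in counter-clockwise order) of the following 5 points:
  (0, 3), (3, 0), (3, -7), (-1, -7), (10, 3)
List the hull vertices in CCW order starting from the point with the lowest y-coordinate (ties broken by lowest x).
Hull (CCW) = [(-1, -7), (3, -7), (10, 3), (0, 3)]

Graham scan procedure:
  1. Find the pivot p₀ = point with lowest y (tie → lowest x): (-1, -7).
  2. Sort the remaining points by polar angle around p₀.
  3. Walk through sorted points, maintaining a stack; pop the top while the last three entries make a non-left turn (cross product ≤ 0).
  4. Final stack is the convex hull in CCW order: (-1, -7), (3, -7), (10, 3), (0, 3).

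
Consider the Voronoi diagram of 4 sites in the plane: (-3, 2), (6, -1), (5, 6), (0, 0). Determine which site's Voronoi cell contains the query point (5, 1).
Nearest site = (6, -1)

The Voronoi cell of site s contains exactly those query points closer to s than to any other site. Compute squared distances from q = (5, 1) to each site:
  (6 − 5)² + (-1 − 1)² = 5
  (5 − 5)² + (6 − 1)² = 25
  (0 − 5)² + (0 − 1)² = 26
  (-3 − 5)² + (2 − 1)² = 65
Minimum is attained by (6, -1), so q lies in its Voronoi cell.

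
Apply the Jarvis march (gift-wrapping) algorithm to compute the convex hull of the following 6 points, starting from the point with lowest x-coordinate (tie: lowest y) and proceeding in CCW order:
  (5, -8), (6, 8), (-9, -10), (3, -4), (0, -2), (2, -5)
Hull (CCW) = [(-9, -10), (5, -8), (6, 8)]

Jarvis march: at each step, from the current hull vertex p, select the next vertex q as the point such that every other point lies strictly to the left of (or on) the directed line p → q. (Equivalently: for every other point r, the cross product (q − p) × (r − p) ≥ 0.)
Starting point (lowest x, tie lowest y): (-9, -10). Wrap until returning to start. Resulting hull: (-9, -10), (5, -8), (6, 8).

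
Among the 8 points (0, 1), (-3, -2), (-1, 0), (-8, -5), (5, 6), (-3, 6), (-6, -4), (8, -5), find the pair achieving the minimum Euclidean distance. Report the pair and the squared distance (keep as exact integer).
Pair = ((0, 1), (-1, 0)); squared distance = 2

Compute all C(8, 2) = 28 pairwise squared distances (x_i − x_j)² + (y_i − y_j)². The minimum is 2, attained by the pair ((0, 1), (-1, 0)).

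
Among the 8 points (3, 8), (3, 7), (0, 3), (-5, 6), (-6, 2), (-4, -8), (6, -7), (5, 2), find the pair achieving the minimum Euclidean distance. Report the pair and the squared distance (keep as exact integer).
Pair = ((3, 8), (3, 7)); squared distance = 1

Compute all C(8, 2) = 28 pairwise squared distances (x_i − x_j)² + (y_i − y_j)². The minimum is 1, attained by the pair ((3, 8), (3, 7)).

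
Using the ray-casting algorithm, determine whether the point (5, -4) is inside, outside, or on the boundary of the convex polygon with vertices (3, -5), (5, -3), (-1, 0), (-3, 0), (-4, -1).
The point (5, -4) lies strictly outside the polygon

Cast a horizontal ray to the right from the query point and count how many polygon edges it crosses (each edge strictly once or zero times, handled with the usual half-open convention). 
Parity of crossings → even ⇒ outside.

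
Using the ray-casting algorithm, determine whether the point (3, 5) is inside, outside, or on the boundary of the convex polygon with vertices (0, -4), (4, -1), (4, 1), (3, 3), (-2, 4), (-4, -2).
The point (3, 5) lies strictly outside the polygon

Cast a horizontal ray to the right from the query point and count how many polygon edges it crosses (each edge strictly once or zero times, handled with the usual half-open convention). 
Parity of crossings → even ⇒ outside.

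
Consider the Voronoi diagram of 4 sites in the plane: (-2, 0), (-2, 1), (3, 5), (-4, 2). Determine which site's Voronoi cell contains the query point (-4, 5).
Nearest site = (-4, 2)

The Voronoi cell of site s contains exactly those query points closer to s than to any other site. Compute squared distances from q = (-4, 5) to each site:
  (-4 − -4)² + (2 − 5)² = 9
  (-2 − -4)² + (1 − 5)² = 20
  (-2 − -4)² + (0 − 5)² = 29
  (3 − -4)² + (5 − 5)² = 49
Minimum is attained by (-4, 2), so q lies in its Voronoi cell.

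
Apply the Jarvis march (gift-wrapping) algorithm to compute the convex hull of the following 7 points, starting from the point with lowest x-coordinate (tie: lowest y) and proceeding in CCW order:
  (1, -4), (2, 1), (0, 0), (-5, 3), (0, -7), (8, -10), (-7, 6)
Hull (CCW) = [(-7, 6), (0, -7), (8, -10), (2, 1)]

Jarvis march: at each step, from the current hull vertex p, select the next vertex q as the point such that every other point lies strictly to the left of (or on) the directed line p → q. (Equivalently: for every other point r, the cross product (q − p) × (r − p) ≥ 0.)
Starting point (lowest x, tie lowest y): (-7, 6). Wrap until returning to start. Resulting hull: (-7, 6), (0, -7), (8, -10), (2, 1).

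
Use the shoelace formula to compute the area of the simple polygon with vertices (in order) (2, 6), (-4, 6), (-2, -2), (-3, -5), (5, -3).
Area = 65

Shoelace formula: Area = (1/2) |Σ_i (x_i · y_{i+1} − x_{i+1} · y_i)| (indices mod n). Compute each cross term:
  (2)(6) − (-4)(6) = 36
  (-4)(-2) − (-2)(6) = 20
  (-2)(-5) − (-3)(-2) = 4
  (-3)(-3) − (5)(-5) = 34
  (5)(6) − (2)(-3) = 36
Sum = 130, so (signed) Area = 130/2 = 65, |Area| = 65.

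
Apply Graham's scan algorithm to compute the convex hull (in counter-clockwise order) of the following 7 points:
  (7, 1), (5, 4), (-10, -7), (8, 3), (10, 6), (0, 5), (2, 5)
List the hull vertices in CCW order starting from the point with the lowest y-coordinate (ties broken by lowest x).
Hull (CCW) = [(-10, -7), (7, 1), (10, 6), (0, 5)]

Graham scan procedure:
  1. Find the pivot p₀ = point with lowest y (tie → lowest x): (-10, -7).
  2. Sort the remaining points by polar angle around p₀.
  3. Walk through sorted points, maintaining a stack; pop the top while the last three entries make a non-left turn (cross product ≤ 0).
  4. Final stack is the convex hull in CCW order: (-10, -7), (7, 1), (10, 6), (0, 5).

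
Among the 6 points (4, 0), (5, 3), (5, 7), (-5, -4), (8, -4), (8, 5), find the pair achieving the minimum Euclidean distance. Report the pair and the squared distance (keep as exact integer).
Pair = ((4, 0), (5, 3)); squared distance = 10

Compute all C(6, 2) = 15 pairwise squared distances (x_i − x_j)² + (y_i − y_j)². The minimum is 10, attained by the pair ((4, 0), (5, 3)).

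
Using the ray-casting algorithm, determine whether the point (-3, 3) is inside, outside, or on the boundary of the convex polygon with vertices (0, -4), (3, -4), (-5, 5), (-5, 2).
The point (-3, 3) lies strictly outside the polygon

Cast a horizontal ray to the right from the query point and count how many polygon edges it crosses (each edge strictly once or zero times, handled with the usual half-open convention). 
Parity of crossings → even ⇒ outside.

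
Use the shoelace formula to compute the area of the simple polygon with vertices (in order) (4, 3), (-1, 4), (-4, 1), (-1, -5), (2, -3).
Area = 43

Shoelace formula: Area = (1/2) |Σ_i (x_i · y_{i+1} − x_{i+1} · y_i)| (indices mod n). Compute each cross term:
  (4)(4) − (-1)(3) = 19
  (-1)(1) − (-4)(4) = 15
  (-4)(-5) − (-1)(1) = 21
  (-1)(-3) − (2)(-5) = 13
  (2)(3) − (4)(-3) = 18
Sum = 86, so (signed) Area = 86/2 = 43, |Area| = 43.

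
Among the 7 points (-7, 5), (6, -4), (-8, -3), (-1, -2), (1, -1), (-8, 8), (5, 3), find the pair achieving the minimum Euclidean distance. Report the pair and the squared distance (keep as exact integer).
Pair = ((-1, -2), (1, -1)); squared distance = 5

Compute all C(7, 2) = 21 pairwise squared distances (x_i − x_j)² + (y_i − y_j)². The minimum is 5, attained by the pair ((-1, -2), (1, -1)).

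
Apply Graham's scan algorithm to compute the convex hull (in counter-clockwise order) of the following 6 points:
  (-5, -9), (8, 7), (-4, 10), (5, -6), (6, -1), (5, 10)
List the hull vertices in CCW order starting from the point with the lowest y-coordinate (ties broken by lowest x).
Hull (CCW) = [(-5, -9), (5, -6), (8, 7), (5, 10), (-4, 10)]

Graham scan procedure:
  1. Find the pivot p₀ = point with lowest y (tie → lowest x): (-5, -9).
  2. Sort the remaining points by polar angle around p₀.
  3. Walk through sorted points, maintaining a stack; pop the top while the last three entries make a non-left turn (cross product ≤ 0).
  4. Final stack is the convex hull in CCW order: (-5, -9), (5, -6), (8, 7), (5, 10), (-4, 10).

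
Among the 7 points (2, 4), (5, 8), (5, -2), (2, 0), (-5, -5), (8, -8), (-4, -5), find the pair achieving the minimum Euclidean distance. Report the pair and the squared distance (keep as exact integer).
Pair = ((-5, -5), (-4, -5)); squared distance = 1

Compute all C(7, 2) = 21 pairwise squared distances (x_i − x_j)² + (y_i − y_j)². The minimum is 1, attained by the pair ((-5, -5), (-4, -5)).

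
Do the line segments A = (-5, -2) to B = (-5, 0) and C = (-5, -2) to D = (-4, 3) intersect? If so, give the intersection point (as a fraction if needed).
Yes; intersection at (-5, -2) (t = 0 on AB, s = 0 on CD)

Parametrize AB as A + t(B − A) = (-5 + 0 t, -2 + 2 t) and CD as C + s(D − C) = (-5 + 1 s, -2 + 5 s). Solve the linear system for (t, s). Determinant = 2 ≠ 0, so a unique intersection of the containing lines exists. Solution: t = 0, s = 0 — both in [0, 1], so the segments cross. Intersection point: (-5, -2).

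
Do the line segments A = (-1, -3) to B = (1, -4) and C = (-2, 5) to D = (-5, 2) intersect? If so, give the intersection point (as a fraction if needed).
No (intersection of containing lines falls outside at least one segment)

Parametrize and solve: t = -3, s = 5/3. At least one of these is outside [0, 1], so the segments do not intersect.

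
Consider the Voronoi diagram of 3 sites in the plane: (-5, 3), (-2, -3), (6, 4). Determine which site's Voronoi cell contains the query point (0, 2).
Nearest site = (-5, 3)

The Voronoi cell of site s contains exactly those query points closer to s than to any other site. Compute squared distances from q = (0, 2) to each site:
  (-5 − 0)² + (3 − 2)² = 26
  (-2 − 0)² + (-3 − 2)² = 29
  (6 − 0)² + (4 − 2)² = 40
Minimum is attained by (-5, 3), so q lies in its Voronoi cell.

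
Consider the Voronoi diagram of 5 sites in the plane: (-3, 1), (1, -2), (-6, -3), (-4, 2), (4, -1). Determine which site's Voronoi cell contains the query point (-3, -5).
Nearest site = (-6, -3)

The Voronoi cell of site s contains exactly those query points closer to s than to any other site. Compute squared distances from q = (-3, -5) to each site:
  (-6 − -3)² + (-3 − -5)² = 13
  (1 − -3)² + (-2 − -5)² = 25
  (-3 − -3)² + (1 − -5)² = 36
  (-4 − -3)² + (2 − -5)² = 50
  (4 − -3)² + (-1 − -5)² = 65
Minimum is attained by (-6, -3), so q lies in its Voronoi cell.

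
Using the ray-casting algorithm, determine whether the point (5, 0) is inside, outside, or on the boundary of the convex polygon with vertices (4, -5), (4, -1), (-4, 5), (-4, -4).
The point (5, 0) lies strictly outside the polygon

Cast a horizontal ray to the right from the query point and count how many polygon edges it crosses (each edge strictly once or zero times, handled with the usual half-open convention). 
Parity of crossings → even ⇒ outside.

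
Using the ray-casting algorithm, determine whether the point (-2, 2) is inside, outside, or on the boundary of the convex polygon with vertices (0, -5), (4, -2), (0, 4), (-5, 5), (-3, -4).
The point (-2, 2) lies strictly inside the polygon

Cast a horizontal ray to the right from the query point and count how many polygon edges it crosses (each edge strictly once or zero times, handled with the usual half-open convention). 
Parity of crossings → odd ⇒ inside.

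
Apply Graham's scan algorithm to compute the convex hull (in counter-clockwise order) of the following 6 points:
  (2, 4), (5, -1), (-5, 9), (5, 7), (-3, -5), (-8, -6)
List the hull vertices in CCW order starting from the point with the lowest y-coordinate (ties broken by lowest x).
Hull (CCW) = [(-8, -6), (-3, -5), (5, -1), (5, 7), (-5, 9)]

Graham scan procedure:
  1. Find the pivot p₀ = point with lowest y (tie → lowest x): (-8, -6).
  2. Sort the remaining points by polar angle around p₀.
  3. Walk through sorted points, maintaining a stack; pop the top while the last three entries make a non-left turn (cross product ≤ 0).
  4. Final stack is the convex hull in CCW order: (-8, -6), (-3, -5), (5, -1), (5, 7), (-5, 9).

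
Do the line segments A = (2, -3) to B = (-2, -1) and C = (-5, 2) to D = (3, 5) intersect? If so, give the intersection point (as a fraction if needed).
No (intersection of containing lines falls outside at least one segment)

Parametrize and solve: t = 61/28, s = -3/14. At least one of these is outside [0, 1], so the segments do not intersect.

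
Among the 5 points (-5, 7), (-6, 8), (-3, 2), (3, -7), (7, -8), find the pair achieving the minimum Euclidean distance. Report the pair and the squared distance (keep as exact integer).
Pair = ((-5, 7), (-6, 8)); squared distance = 2

Compute all C(5, 2) = 10 pairwise squared distances (x_i − x_j)² + (y_i − y_j)². The minimum is 2, attained by the pair ((-5, 7), (-6, 8)).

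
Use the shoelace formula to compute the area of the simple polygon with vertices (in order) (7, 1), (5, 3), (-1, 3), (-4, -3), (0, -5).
Area = 52

Shoelace formula: Area = (1/2) |Σ_i (x_i · y_{i+1} − x_{i+1} · y_i)| (indices mod n). Compute each cross term:
  (7)(3) − (5)(1) = 16
  (5)(3) − (-1)(3) = 18
  (-1)(-3) − (-4)(3) = 15
  (-4)(-5) − (0)(-3) = 20
  (0)(1) − (7)(-5) = 35
Sum = 104, so (signed) Area = 104/2 = 52, |Area| = 52.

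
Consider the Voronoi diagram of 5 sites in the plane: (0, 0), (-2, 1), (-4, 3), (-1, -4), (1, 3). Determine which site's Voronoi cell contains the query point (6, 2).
Nearest site = (1, 3)

The Voronoi cell of site s contains exactly those query points closer to s than to any other site. Compute squared distances from q = (6, 2) to each site:
  (1 − 6)² + (3 − 2)² = 26
  (0 − 6)² + (0 − 2)² = 40
  (-2 − 6)² + (1 − 2)² = 65
  (-1 − 6)² + (-4 − 2)² = 85
  (-4 − 6)² + (3 − 2)² = 101
Minimum is attained by (1, 3), so q lies in its Voronoi cell.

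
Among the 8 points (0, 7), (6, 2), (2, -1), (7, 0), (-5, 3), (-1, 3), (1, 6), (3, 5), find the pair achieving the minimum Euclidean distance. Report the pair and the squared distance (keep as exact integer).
Pair = ((0, 7), (1, 6)); squared distance = 2

Compute all C(8, 2) = 28 pairwise squared distances (x_i − x_j)² + (y_i − y_j)². The minimum is 2, attained by the pair ((0, 7), (1, 6)).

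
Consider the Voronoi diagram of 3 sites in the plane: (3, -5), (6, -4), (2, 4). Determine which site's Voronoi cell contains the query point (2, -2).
Nearest site = (3, -5)

The Voronoi cell of site s contains exactly those query points closer to s than to any other site. Compute squared distances from q = (2, -2) to each site:
  (3 − 2)² + (-5 − -2)² = 10
  (6 − 2)² + (-4 − -2)² = 20
  (2 − 2)² + (4 − -2)² = 36
Minimum is attained by (3, -5), so q lies in its Voronoi cell.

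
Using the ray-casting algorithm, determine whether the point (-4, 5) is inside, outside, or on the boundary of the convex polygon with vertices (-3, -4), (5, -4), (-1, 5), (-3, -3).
The point (-4, 5) lies strictly outside the polygon

Cast a horizontal ray to the right from the query point and count how many polygon edges it crosses (each edge strictly once or zero times, handled with the usual half-open convention). 
Parity of crossings → even ⇒ outside.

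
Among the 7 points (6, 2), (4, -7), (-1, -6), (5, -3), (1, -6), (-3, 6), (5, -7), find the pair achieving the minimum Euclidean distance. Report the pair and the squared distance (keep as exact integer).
Pair = ((4, -7), (5, -7)); squared distance = 1

Compute all C(7, 2) = 21 pairwise squared distances (x_i − x_j)² + (y_i − y_j)². The minimum is 1, attained by the pair ((4, -7), (5, -7)).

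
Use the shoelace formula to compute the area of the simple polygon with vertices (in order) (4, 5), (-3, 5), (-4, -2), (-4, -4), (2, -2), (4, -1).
Area = 115/2

Shoelace formula: Area = (1/2) |Σ_i (x_i · y_{i+1} − x_{i+1} · y_i)| (indices mod n). Compute each cross term:
  (4)(5) − (-3)(5) = 35
  (-3)(-2) − (-4)(5) = 26
  (-4)(-4) − (-4)(-2) = 8
  (-4)(-2) − (2)(-4) = 16
  (2)(-1) − (4)(-2) = 6
  (4)(5) − (4)(-1) = 24
Sum = 115, so (signed) Area = 115/2 = 115/2, |Area| = 115/2.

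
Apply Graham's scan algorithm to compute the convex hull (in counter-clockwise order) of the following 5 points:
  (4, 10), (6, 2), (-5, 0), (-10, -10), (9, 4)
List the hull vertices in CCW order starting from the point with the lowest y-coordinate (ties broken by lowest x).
Hull (CCW) = [(-10, -10), (9, 4), (4, 10), (-5, 0)]

Graham scan procedure:
  1. Find the pivot p₀ = point with lowest y (tie → lowest x): (-10, -10).
  2. Sort the remaining points by polar angle around p₀.
  3. Walk through sorted points, maintaining a stack; pop the top while the last three entries make a non-left turn (cross product ≤ 0).
  4. Final stack is the convex hull in CCW order: (-10, -10), (9, 4), (4, 10), (-5, 0).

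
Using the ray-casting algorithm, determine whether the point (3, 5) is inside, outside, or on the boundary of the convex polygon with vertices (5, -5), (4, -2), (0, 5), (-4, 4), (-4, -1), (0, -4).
The point (3, 5) lies strictly outside the polygon

Cast a horizontal ray to the right from the query point and count how many polygon edges it crosses (each edge strictly once or zero times, handled with the usual half-open convention). 
Parity of crossings → even ⇒ outside.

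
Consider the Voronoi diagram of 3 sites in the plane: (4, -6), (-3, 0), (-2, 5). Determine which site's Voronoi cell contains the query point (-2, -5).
Nearest site = (-3, 0)

The Voronoi cell of site s contains exactly those query points closer to s than to any other site. Compute squared distances from q = (-2, -5) to each site:
  (-3 − -2)² + (0 − -5)² = 26
  (4 − -2)² + (-6 − -5)² = 37
  (-2 − -2)² + (5 − -5)² = 100
Minimum is attained by (-3, 0), so q lies in its Voronoi cell.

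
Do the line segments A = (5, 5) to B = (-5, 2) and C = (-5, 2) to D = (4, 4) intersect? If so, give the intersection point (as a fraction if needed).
Yes; intersection at (-5, 2) (t = 1 on AB, s = 0 on CD)

Parametrize AB as A + t(B − A) = (5 + -10 t, 5 + -3 t) and CD as C + s(D − C) = (-5 + 9 s, 2 + 2 s). Solve the linear system for (t, s). Determinant = -7 ≠ 0, so a unique intersection of the containing lines exists. Solution: t = 1, s = 0 — both in [0, 1], so the segments cross. Intersection point: (-5, 2).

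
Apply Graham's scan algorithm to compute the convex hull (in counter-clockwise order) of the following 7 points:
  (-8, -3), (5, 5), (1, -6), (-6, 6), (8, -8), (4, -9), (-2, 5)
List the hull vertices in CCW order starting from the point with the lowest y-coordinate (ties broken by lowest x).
Hull (CCW) = [(4, -9), (8, -8), (5, 5), (-6, 6), (-8, -3)]

Graham scan procedure:
  1. Find the pivot p₀ = point with lowest y (tie → lowest x): (4, -9).
  2. Sort the remaining points by polar angle around p₀.
  3. Walk through sorted points, maintaining a stack; pop the top while the last three entries make a non-left turn (cross product ≤ 0).
  4. Final stack is the convex hull in CCW order: (4, -9), (8, -8), (5, 5), (-6, 6), (-8, -3).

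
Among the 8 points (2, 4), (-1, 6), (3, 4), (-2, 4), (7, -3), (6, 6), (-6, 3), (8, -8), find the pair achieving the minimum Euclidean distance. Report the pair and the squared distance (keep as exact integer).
Pair = ((2, 4), (3, 4)); squared distance = 1

Compute all C(8, 2) = 28 pairwise squared distances (x_i − x_j)² + (y_i − y_j)². The minimum is 1, attained by the pair ((2, 4), (3, 4)).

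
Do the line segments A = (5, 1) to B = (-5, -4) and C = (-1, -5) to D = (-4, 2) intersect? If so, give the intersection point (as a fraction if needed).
Yes; intersection at (-35/17, -43/17) (t = 12/17 on AB, s = 6/17 on CD)

Parametrize AB as A + t(B − A) = (5 + -10 t, 1 + -5 t) and CD as C + s(D − C) = (-1 + -3 s, -5 + 7 s). Solve the linear system for (t, s). Determinant = 85 ≠ 0, so a unique intersection of the containing lines exists. Solution: t = 12/17, s = 6/17 — both in [0, 1], so the segments cross. Intersection point: (-35/17, -43/17).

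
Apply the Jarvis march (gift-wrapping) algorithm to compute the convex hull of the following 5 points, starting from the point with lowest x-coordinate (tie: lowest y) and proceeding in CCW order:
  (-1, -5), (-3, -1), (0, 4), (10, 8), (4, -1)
Hull (CCW) = [(-3, -1), (-1, -5), (4, -1), (10, 8), (0, 4)]

Jarvis march: at each step, from the current hull vertex p, select the next vertex q as the point such that every other point lies strictly to the left of (or on) the directed line p → q. (Equivalently: for every other point r, the cross product (q − p) × (r − p) ≥ 0.)
Starting point (lowest x, tie lowest y): (-3, -1). Wrap until returning to start. Resulting hull: (-3, -1), (-1, -5), (4, -1), (10, 8), (0, 4).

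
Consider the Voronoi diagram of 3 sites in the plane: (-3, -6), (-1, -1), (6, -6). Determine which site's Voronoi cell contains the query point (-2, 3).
Nearest site = (-1, -1)

The Voronoi cell of site s contains exactly those query points closer to s than to any other site. Compute squared distances from q = (-2, 3) to each site:
  (-1 − -2)² + (-1 − 3)² = 17
  (-3 − -2)² + (-6 − 3)² = 82
  (6 − -2)² + (-6 − 3)² = 145
Minimum is attained by (-1, -1), so q lies in its Voronoi cell.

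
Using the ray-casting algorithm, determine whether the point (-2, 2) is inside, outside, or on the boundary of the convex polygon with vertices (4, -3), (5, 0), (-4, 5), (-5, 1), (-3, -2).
The point (-2, 2) lies strictly inside the polygon

Cast a horizontal ray to the right from the query point and count how many polygon edges it crosses (each edge strictly once or zero times, handled with the usual half-open convention). 
Parity of crossings → odd ⇒ inside.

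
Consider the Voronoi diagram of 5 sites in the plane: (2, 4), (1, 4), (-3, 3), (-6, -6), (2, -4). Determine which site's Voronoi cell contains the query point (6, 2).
Nearest site = (2, 4)

The Voronoi cell of site s contains exactly those query points closer to s than to any other site. Compute squared distances from q = (6, 2) to each site:
  (2 − 6)² + (4 − 2)² = 20
  (1 − 6)² + (4 − 2)² = 29
  (2 − 6)² + (-4 − 2)² = 52
  (-3 − 6)² + (3 − 2)² = 82
  (-6 − 6)² + (-6 − 2)² = 208
Minimum is attained by (2, 4), so q lies in its Voronoi cell.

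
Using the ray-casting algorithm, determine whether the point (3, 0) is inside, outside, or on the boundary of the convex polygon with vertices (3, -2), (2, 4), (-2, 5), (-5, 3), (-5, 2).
The point (3, 0) lies strictly outside the polygon

Cast a horizontal ray to the right from the query point and count how many polygon edges it crosses (each edge strictly once or zero times, handled with the usual half-open convention). 
Parity of crossings → even ⇒ outside.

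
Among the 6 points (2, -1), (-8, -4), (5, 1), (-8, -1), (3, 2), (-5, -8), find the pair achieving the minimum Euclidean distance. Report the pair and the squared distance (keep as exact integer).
Pair = ((5, 1), (3, 2)); squared distance = 5

Compute all C(6, 2) = 15 pairwise squared distances (x_i − x_j)² + (y_i − y_j)². The minimum is 5, attained by the pair ((5, 1), (3, 2)).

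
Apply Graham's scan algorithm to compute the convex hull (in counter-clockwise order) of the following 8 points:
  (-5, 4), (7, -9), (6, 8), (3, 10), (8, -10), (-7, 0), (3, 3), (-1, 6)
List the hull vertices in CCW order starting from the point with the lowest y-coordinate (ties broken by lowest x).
Hull (CCW) = [(8, -10), (6, 8), (3, 10), (-5, 4), (-7, 0)]

Graham scan procedure:
  1. Find the pivot p₀ = point with lowest y (tie → lowest x): (8, -10).
  2. Sort the remaining points by polar angle around p₀.
  3. Walk through sorted points, maintaining a stack; pop the top while the last three entries make a non-left turn (cross product ≤ 0).
  4. Final stack is the convex hull in CCW order: (8, -10), (6, 8), (3, 10), (-5, 4), (-7, 0).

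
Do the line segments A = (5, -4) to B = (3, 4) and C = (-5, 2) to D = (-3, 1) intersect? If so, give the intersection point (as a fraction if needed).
No (intersection of containing lines falls outside at least one segment)

Parametrize and solve: t = 1/7, s = 34/7. At least one of these is outside [0, 1], so the segments do not intersect.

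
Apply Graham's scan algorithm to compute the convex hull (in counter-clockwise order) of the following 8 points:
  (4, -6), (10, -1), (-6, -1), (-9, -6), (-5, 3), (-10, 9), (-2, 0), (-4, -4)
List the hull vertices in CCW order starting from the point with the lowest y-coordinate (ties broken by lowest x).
Hull (CCW) = [(-9, -6), (4, -6), (10, -1), (-10, 9)]

Graham scan procedure:
  1. Find the pivot p₀ = point with lowest y (tie → lowest x): (-9, -6).
  2. Sort the remaining points by polar angle around p₀.
  3. Walk through sorted points, maintaining a stack; pop the top while the last three entries make a non-left turn (cross product ≤ 0).
  4. Final stack is the convex hull in CCW order: (-9, -6), (4, -6), (10, -1), (-10, 9).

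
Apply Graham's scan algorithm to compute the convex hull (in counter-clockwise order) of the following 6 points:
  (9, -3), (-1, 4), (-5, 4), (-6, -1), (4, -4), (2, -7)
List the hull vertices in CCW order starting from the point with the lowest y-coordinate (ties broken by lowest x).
Hull (CCW) = [(2, -7), (9, -3), (-1, 4), (-5, 4), (-6, -1)]

Graham scan procedure:
  1. Find the pivot p₀ = point with lowest y (tie → lowest x): (2, -7).
  2. Sort the remaining points by polar angle around p₀.
  3. Walk through sorted points, maintaining a stack; pop the top while the last three entries make a non-left turn (cross product ≤ 0).
  4. Final stack is the convex hull in CCW order: (2, -7), (9, -3), (-1, 4), (-5, 4), (-6, -1).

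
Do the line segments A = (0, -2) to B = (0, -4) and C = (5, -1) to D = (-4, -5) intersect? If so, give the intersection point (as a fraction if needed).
Yes; intersection at (0, -29/9) (t = 11/18 on AB, s = 5/9 on CD)

Parametrize AB as A + t(B − A) = (0 + 0 t, -2 + -2 t) and CD as C + s(D − C) = (5 + -9 s, -1 + -4 s). Solve the linear system for (t, s). Determinant = 18 ≠ 0, so a unique intersection of the containing lines exists. Solution: t = 11/18, s = 5/9 — both in [0, 1], so the segments cross. Intersection point: (0, -29/9).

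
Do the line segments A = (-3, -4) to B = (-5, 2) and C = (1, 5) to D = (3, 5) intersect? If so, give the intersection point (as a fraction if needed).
No (intersection of containing lines falls outside at least one segment)

Parametrize and solve: t = 3/2, s = -7/2. At least one of these is outside [0, 1], so the segments do not intersect.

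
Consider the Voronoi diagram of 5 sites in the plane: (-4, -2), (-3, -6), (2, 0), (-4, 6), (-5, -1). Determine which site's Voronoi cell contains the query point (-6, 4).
Nearest site = (-4, 6)

The Voronoi cell of site s contains exactly those query points closer to s than to any other site. Compute squared distances from q = (-6, 4) to each site:
  (-4 − -6)² + (6 − 4)² = 8
  (-5 − -6)² + (-1 − 4)² = 26
  (-4 − -6)² + (-2 − 4)² = 40
  (2 − -6)² + (0 − 4)² = 80
  (-3 − -6)² + (-6 − 4)² = 109
Minimum is attained by (-4, 6), so q lies in its Voronoi cell.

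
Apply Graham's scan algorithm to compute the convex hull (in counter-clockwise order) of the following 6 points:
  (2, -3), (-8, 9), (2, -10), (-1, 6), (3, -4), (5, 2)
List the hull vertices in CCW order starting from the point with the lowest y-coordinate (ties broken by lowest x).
Hull (CCW) = [(2, -10), (5, 2), (-1, 6), (-8, 9)]

Graham scan procedure:
  1. Find the pivot p₀ = point with lowest y (tie → lowest x): (2, -10).
  2. Sort the remaining points by polar angle around p₀.
  3. Walk through sorted points, maintaining a stack; pop the top while the last three entries make a non-left turn (cross product ≤ 0).
  4. Final stack is the convex hull in CCW order: (2, -10), (5, 2), (-1, 6), (-8, 9).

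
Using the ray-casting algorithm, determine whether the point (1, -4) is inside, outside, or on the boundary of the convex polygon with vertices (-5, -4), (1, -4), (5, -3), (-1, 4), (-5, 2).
The point (1, -4) lies on the polygon boundary

Boundary check: the query satisfies the collinearity and bounding-box conditions for some polygon edge, so it lies exactly on the boundary.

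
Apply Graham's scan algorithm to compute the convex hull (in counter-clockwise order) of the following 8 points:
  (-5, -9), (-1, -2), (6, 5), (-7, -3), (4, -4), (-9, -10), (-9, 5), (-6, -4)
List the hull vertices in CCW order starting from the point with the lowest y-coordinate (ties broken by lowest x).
Hull (CCW) = [(-9, -10), (-5, -9), (4, -4), (6, 5), (-9, 5)]

Graham scan procedure:
  1. Find the pivot p₀ = point with lowest y (tie → lowest x): (-9, -10).
  2. Sort the remaining points by polar angle around p₀.
  3. Walk through sorted points, maintaining a stack; pop the top while the last three entries make a non-left turn (cross product ≤ 0).
  4. Final stack is the convex hull in CCW order: (-9, -10), (-5, -9), (4, -4), (6, 5), (-9, 5).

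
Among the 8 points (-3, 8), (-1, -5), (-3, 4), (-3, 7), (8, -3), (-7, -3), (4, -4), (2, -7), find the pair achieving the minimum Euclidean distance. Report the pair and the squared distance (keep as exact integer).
Pair = ((-3, 8), (-3, 7)); squared distance = 1

Compute all C(8, 2) = 28 pairwise squared distances (x_i − x_j)² + (y_i − y_j)². The minimum is 1, attained by the pair ((-3, 8), (-3, 7)).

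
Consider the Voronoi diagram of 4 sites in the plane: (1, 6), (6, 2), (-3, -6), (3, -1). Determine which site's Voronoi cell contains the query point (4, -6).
Nearest site = (3, -1)

The Voronoi cell of site s contains exactly those query points closer to s than to any other site. Compute squared distances from q = (4, -6) to each site:
  (3 − 4)² + (-1 − -6)² = 26
  (-3 − 4)² + (-6 − -6)² = 49
  (6 − 4)² + (2 − -6)² = 68
  (1 − 4)² + (6 − -6)² = 153
Minimum is attained by (3, -1), so q lies in its Voronoi cell.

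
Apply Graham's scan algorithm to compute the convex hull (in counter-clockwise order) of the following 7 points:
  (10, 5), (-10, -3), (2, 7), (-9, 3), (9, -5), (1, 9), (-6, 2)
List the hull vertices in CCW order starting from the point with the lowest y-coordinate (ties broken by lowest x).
Hull (CCW) = [(9, -5), (10, 5), (1, 9), (-9, 3), (-10, -3)]

Graham scan procedure:
  1. Find the pivot p₀ = point with lowest y (tie → lowest x): (9, -5).
  2. Sort the remaining points by polar angle around p₀.
  3. Walk through sorted points, maintaining a stack; pop the top while the last three entries make a non-left turn (cross product ≤ 0).
  4. Final stack is the convex hull in CCW order: (9, -5), (10, 5), (1, 9), (-9, 3), (-10, -3).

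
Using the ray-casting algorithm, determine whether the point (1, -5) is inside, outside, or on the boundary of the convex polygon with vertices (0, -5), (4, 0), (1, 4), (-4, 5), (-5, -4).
The point (1, -5) lies strictly outside the polygon

Cast a horizontal ray to the right from the query point and count how many polygon edges it crosses (each edge strictly once or zero times, handled with the usual half-open convention). 
Parity of crossings → even ⇒ outside.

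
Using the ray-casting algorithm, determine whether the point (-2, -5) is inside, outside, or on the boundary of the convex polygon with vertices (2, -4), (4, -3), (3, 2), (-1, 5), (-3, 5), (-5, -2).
The point (-2, -5) lies strictly outside the polygon

Cast a horizontal ray to the right from the query point and count how many polygon edges it crosses (each edge strictly once or zero times, handled with the usual half-open convention). 
Parity of crossings → even ⇒ outside.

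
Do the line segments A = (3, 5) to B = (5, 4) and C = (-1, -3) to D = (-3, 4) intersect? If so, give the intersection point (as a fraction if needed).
No (intersection of containing lines falls outside at least one segment)

Parametrize and solve: t = -11/3, s = 5/3. At least one of these is outside [0, 1], so the segments do not intersect.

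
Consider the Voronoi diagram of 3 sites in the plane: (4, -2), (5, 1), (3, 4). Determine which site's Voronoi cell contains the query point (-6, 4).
Nearest site = (3, 4)

The Voronoi cell of site s contains exactly those query points closer to s than to any other site. Compute squared distances from q = (-6, 4) to each site:
  (3 − -6)² + (4 − 4)² = 81
  (5 − -6)² + (1 − 4)² = 130
  (4 − -6)² + (-2 − 4)² = 136
Minimum is attained by (3, 4), so q lies in its Voronoi cell.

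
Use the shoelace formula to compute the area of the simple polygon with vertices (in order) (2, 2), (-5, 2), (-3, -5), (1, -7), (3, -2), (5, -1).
Area = 109/2

Shoelace formula: Area = (1/2) |Σ_i (x_i · y_{i+1} − x_{i+1} · y_i)| (indices mod n). Compute each cross term:
  (2)(2) − (-5)(2) = 14
  (-5)(-5) − (-3)(2) = 31
  (-3)(-7) − (1)(-5) = 26
  (1)(-2) − (3)(-7) = 19
  (3)(-1) − (5)(-2) = 7
  (5)(2) − (2)(-1) = 12
Sum = 109, so (signed) Area = 109/2 = 109/2, |Area| = 109/2.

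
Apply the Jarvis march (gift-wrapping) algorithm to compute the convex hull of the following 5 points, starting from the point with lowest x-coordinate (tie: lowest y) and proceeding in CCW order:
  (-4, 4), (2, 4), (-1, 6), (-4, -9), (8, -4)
Hull (CCW) = [(-4, -9), (8, -4), (2, 4), (-1, 6), (-4, 4)]

Jarvis march: at each step, from the current hull vertex p, select the next vertex q as the point such that every other point lies strictly to the left of (or on) the directed line p → q. (Equivalently: for every other point r, the cross product (q − p) × (r − p) ≥ 0.)
Starting point (lowest x, tie lowest y): (-4, -9). Wrap until returning to start. Resulting hull: (-4, -9), (8, -4), (2, 4), (-1, 6), (-4, 4).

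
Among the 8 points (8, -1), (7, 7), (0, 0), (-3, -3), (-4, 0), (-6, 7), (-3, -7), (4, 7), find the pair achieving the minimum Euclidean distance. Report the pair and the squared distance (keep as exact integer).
Pair = ((7, 7), (4, 7)); squared distance = 9

Compute all C(8, 2) = 28 pairwise squared distances (x_i − x_j)² + (y_i − y_j)². The minimum is 9, attained by the pair ((7, 7), (4, 7)).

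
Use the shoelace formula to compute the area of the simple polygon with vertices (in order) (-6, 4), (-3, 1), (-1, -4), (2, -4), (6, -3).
Area = 55/2

Shoelace formula: Area = (1/2) |Σ_i (x_i · y_{i+1} − x_{i+1} · y_i)| (indices mod n). Compute each cross term:
  (-6)(1) − (-3)(4) = 6
  (-3)(-4) − (-1)(1) = 13
  (-1)(-4) − (2)(-4) = 12
  (2)(-3) − (6)(-4) = 18
  (6)(4) − (-6)(-3) = 6
Sum = 55, so (signed) Area = 55/2 = 55/2, |Area| = 55/2.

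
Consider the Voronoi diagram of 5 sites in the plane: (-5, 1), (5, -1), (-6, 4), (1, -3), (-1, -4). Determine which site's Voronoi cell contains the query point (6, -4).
Nearest site = (5, -1)

The Voronoi cell of site s contains exactly those query points closer to s than to any other site. Compute squared distances from q = (6, -4) to each site:
  (5 − 6)² + (-1 − -4)² = 10
  (1 − 6)² + (-3 − -4)² = 26
  (-1 − 6)² + (-4 − -4)² = 49
  (-5 − 6)² + (1 − -4)² = 146
  (-6 − 6)² + (4 − -4)² = 208
Minimum is attained by (5, -1), so q lies in its Voronoi cell.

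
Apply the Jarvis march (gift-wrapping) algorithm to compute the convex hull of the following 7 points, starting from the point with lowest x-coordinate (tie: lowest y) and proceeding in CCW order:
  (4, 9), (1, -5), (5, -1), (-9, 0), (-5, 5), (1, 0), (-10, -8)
Hull (CCW) = [(-10, -8), (1, -5), (5, -1), (4, 9), (-5, 5), (-9, 0)]

Jarvis march: at each step, from the current hull vertex p, select the next vertex q as the point such that every other point lies strictly to the left of (or on) the directed line p → q. (Equivalently: for every other point r, the cross product (q − p) × (r − p) ≥ 0.)
Starting point (lowest x, tie lowest y): (-10, -8). Wrap until returning to start. Resulting hull: (-10, -8), (1, -5), (5, -1), (4, 9), (-5, 5), (-9, 0).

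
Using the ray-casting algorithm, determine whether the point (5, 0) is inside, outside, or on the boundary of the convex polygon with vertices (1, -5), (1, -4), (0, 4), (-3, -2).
The point (5, 0) lies strictly outside the polygon

Cast a horizontal ray to the right from the query point and count how many polygon edges it crosses (each edge strictly once or zero times, handled with the usual half-open convention). 
Parity of crossings → even ⇒ outside.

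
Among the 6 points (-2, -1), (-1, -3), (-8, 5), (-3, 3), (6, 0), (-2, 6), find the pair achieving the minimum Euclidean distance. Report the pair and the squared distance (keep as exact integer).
Pair = ((-2, -1), (-1, -3)); squared distance = 5

Compute all C(6, 2) = 15 pairwise squared distances (x_i − x_j)² + (y_i − y_j)². The minimum is 5, attained by the pair ((-2, -1), (-1, -3)).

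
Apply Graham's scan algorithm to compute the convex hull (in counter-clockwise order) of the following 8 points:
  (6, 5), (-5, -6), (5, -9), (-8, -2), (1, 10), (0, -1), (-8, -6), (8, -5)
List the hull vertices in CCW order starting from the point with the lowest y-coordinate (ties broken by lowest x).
Hull (CCW) = [(5, -9), (8, -5), (6, 5), (1, 10), (-8, -2), (-8, -6)]

Graham scan procedure:
  1. Find the pivot p₀ = point with lowest y (tie → lowest x): (5, -9).
  2. Sort the remaining points by polar angle around p₀.
  3. Walk through sorted points, maintaining a stack; pop the top while the last three entries make a non-left turn (cross product ≤ 0).
  4. Final stack is the convex hull in CCW order: (5, -9), (8, -5), (6, 5), (1, 10), (-8, -2), (-8, -6).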